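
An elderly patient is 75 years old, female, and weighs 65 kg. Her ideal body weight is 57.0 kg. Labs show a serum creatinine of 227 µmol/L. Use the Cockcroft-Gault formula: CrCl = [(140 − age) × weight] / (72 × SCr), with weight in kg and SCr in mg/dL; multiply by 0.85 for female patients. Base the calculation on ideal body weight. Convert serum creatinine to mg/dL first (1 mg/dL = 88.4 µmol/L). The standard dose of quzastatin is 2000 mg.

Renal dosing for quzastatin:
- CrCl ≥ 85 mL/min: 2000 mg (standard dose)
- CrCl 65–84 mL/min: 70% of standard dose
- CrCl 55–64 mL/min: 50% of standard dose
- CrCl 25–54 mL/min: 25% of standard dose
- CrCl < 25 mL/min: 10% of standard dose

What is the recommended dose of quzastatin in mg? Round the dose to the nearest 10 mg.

200 mg

SCr = 227 / 88.4 = 2.568 mg/dL
CrCl = (140 − 75) × 57 / (72 × 2.568) × 0.85 = 3705.0 / 184.90 × 0.85 ≈ 17.0 mL/min
CrCl ≈ 17 mL/min → bracket < 25 mL/min.
10% of 2000 mg = 200 mg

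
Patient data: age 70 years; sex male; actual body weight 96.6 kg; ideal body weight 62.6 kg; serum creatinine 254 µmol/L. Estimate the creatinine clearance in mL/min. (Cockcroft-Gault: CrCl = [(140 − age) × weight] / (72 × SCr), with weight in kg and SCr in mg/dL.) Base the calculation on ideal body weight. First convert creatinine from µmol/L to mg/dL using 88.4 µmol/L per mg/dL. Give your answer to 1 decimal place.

SCr = 254 / 88.4 = 2.873 mg/dL
CrCl = (140 − 70) × 62.6 / (72 × 2.873) = 4382.0 / 206.86 ≈ 21.2 mL/min

21.2 mL/min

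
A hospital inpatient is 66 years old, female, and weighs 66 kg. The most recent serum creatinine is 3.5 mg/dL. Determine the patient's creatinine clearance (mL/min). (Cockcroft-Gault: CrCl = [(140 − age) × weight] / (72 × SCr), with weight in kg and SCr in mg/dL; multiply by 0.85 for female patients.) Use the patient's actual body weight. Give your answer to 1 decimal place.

CrCl = (140 − 66) × 66 / (72 × 3.5) × 0.85 = 4884.0 / 252.00 × 0.85 ≈ 16.5 mL/min

16.5 mL/min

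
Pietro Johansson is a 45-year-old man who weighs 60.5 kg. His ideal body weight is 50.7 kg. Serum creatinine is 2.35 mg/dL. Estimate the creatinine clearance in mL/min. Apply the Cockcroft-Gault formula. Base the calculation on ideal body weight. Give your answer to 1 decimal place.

28.5 mL/min

CrCl = (140 − 45) × 50.7 / (72 × 2.35) = 4816.5 / 169.20 ≈ 28.5 mL/min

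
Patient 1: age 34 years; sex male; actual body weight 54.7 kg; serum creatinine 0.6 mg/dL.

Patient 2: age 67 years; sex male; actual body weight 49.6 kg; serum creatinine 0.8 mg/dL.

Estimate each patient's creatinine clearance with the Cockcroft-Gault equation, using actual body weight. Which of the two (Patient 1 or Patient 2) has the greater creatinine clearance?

Patient 1: CrCl = (140 − 34) × 54.7 / (72 × 0.6) = 5798.2 / 43.20 ≈ 134.2 mL/min
Patient 2: CrCl = (140 − 67) × 49.6 / (72 × 0.8) = 3620.8 / 57.60 ≈ 62.9 mL/min
134.2 vs 62.9 mL/min → Patient 1 is higher.

Patient 1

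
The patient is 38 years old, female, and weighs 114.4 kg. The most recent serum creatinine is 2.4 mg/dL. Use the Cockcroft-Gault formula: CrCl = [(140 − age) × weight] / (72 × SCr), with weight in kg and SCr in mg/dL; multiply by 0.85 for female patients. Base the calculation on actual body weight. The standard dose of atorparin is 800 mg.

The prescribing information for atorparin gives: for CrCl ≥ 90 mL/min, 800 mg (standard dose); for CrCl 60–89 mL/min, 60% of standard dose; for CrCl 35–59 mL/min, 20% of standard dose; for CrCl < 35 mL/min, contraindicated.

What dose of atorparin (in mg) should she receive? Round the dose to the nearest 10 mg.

CrCl = (140 − 38) × 114.4 / (72 × 2.4) × 0.85 = 11668.8 / 172.80 × 0.85 ≈ 57.4 mL/min
CrCl ≈ 57 mL/min → bracket 35–59 mL/min.
20% of 800 mg = 160 mg

160 mg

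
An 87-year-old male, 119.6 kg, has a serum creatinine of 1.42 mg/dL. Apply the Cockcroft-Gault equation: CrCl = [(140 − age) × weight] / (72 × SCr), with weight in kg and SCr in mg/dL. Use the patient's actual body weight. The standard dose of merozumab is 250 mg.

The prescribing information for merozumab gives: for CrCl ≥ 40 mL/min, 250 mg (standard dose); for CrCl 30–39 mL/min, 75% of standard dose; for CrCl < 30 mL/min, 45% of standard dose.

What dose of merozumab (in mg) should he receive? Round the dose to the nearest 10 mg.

250 mg

CrCl = (140 − 87) × 119.6 / (72 × 1.42) = 6338.8 / 102.24 ≈ 62.0 mL/min
CrCl ≈ 62 mL/min → bracket ≥ 40 mL/min.
100% of 250 mg = 250 mg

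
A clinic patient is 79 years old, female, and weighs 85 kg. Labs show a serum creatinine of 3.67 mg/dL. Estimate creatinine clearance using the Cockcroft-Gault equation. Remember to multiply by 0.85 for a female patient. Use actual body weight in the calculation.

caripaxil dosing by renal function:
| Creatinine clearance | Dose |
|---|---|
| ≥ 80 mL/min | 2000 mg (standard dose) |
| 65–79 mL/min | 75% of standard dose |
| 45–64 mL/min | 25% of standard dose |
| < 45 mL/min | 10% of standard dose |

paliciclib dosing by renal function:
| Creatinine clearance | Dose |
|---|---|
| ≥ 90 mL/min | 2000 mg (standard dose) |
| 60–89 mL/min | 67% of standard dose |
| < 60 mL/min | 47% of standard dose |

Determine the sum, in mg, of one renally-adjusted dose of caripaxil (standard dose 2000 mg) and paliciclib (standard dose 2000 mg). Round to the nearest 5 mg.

CrCl = (140 − 79) × 85 / (72 × 3.67) × 0.85 = 5185.0 / 264.24 × 0.85 ≈ 16.7 mL/min
CrCl ≈ 17 mL/min.
caripaxil: < 45 mL/min → 10% of 2000 mg = 200 mg.
paliciclib: < 60 mL/min → 47% of 2000 mg = 940 mg.
Total = 200 + 940 = 1140 mg.

1140 mg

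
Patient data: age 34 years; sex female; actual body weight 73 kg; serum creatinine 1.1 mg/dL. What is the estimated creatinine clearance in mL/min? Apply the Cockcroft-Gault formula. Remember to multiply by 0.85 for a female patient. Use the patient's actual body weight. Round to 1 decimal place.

83.0 mL/min

CrCl = (140 − 34) × 73 / (72 × 1.1) × 0.85 = 7738.0 / 79.20 × 0.85 ≈ 83.0 mL/min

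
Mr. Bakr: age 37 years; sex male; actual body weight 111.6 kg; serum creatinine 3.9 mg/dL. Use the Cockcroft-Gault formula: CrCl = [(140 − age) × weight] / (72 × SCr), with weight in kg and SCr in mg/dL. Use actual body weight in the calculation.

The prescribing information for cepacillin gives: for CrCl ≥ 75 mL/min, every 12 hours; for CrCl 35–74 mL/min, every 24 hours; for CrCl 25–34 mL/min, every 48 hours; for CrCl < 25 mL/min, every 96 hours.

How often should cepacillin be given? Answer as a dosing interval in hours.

every 24 hours

CrCl = (140 − 37) × 111.6 / (72 × 3.9) = 11494.8 / 280.80 ≈ 40.9 mL/min
CrCl ≈ 41 mL/min → bracket 35–74 mL/min → every 24 hours.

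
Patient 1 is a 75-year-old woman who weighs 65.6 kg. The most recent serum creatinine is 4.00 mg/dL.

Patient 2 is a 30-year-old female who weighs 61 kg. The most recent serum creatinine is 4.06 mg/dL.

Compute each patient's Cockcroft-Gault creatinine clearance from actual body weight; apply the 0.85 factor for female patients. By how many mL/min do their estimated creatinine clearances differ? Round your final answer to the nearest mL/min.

Patient 1: CrCl = (140 − 75) × 65.6 / (72 × 4) × 0.85 = 4264.0 / 288.00 × 0.85 ≈ 12.6 mL/min
Patient 2: CrCl = (140 − 30) × 61 / (72 × 4.06) × 0.85 = 6710.0 / 292.32 × 0.85 ≈ 19.5 mL/min
|12.6 − 19.5| = 6.9 mL/min

7 mL/min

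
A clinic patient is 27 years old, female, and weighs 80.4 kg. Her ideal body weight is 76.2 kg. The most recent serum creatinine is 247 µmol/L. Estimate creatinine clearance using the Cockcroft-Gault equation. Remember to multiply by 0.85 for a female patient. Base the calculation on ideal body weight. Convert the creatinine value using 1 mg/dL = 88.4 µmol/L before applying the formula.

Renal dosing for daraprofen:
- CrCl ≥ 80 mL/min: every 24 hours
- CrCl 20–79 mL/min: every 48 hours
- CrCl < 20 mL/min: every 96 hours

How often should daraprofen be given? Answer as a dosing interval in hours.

SCr = 247 / 88.4 = 2.794 mg/dL
CrCl = (140 − 27) × 76.2 / (72 × 2.794) × 0.85 = 8610.6 / 201.17 × 0.85 ≈ 36.4 mL/min
CrCl ≈ 36 mL/min → bracket 20–79 mL/min → every 48 hours.

every 48 hours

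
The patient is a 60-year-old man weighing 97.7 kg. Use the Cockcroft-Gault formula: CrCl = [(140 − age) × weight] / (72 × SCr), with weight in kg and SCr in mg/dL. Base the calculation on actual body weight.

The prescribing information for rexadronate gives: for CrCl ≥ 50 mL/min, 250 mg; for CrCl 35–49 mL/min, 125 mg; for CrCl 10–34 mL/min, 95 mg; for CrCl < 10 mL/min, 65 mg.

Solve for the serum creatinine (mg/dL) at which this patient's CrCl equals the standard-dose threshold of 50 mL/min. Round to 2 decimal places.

Standard dose requires CrCl ≥ 50 mL/min.
Set (140 − 60) × 97.7 / (72 × SCr) = 50
SCr = (140 − 60) × 97.7 / (72 × 50) = 2.171 mg/dL

2.17 mg/dL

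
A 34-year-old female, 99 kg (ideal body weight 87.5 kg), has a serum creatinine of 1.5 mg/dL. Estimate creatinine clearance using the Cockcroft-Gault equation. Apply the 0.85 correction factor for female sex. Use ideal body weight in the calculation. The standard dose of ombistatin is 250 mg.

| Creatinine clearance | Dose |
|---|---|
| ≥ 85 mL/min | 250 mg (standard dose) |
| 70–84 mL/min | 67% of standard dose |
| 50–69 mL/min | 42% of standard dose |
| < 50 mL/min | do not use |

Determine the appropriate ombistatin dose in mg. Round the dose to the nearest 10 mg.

170 mg

CrCl = (140 − 34) × 87.5 / (72 × 1.5) × 0.85 = 9275.0 / 108.00 × 0.85 ≈ 73.0 mL/min
CrCl ≈ 73 mL/min → bracket 70–84 mL/min.
67% of 250 mg = 167.5 mg → 170 mg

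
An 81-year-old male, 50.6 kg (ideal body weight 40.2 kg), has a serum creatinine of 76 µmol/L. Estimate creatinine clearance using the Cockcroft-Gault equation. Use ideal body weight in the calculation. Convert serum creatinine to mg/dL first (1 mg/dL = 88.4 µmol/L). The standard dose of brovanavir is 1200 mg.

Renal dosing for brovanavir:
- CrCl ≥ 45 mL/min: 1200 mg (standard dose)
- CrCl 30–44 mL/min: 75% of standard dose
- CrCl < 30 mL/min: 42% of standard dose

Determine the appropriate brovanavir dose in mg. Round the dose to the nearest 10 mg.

SCr = 76 / 88.4 = 0.86 mg/dL
CrCl = (140 − 81) × 40.2 / (72 × 0.86) = 2371.8 / 61.92 ≈ 38.3 mL/min
CrCl ≈ 38 mL/min → bracket 30–44 mL/min.
75% of 1200 mg = 900 mg

900 mg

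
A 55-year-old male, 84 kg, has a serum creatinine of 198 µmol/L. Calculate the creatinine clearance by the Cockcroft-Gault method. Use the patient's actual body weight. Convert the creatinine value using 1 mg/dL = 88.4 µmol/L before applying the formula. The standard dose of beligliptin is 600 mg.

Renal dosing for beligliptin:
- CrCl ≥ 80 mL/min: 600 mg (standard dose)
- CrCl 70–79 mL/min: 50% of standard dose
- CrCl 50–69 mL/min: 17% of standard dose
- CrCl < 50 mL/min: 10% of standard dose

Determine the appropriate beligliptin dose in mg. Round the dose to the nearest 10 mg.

SCr = 198 / 88.4 = 2.24 mg/dL
CrCl = (140 − 55) × 84 / (72 × 2.24) = 7140.0 / 161.28 ≈ 44.3 mL/min
CrCl ≈ 44 mL/min → bracket < 50 mL/min.
10% of 600 mg = 60 mg

60 mg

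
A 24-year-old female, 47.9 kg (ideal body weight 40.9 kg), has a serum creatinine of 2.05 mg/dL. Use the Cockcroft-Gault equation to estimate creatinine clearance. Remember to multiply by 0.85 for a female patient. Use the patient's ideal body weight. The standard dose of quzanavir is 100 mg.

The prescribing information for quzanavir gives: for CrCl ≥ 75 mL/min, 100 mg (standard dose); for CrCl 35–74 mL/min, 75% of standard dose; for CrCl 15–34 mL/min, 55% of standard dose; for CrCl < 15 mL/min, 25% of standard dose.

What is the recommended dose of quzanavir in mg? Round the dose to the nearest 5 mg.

CrCl = (140 − 24) × 40.9 / (72 × 2.05) × 0.85 = 4744.4 / 147.60 × 0.85 ≈ 27.3 mL/min
CrCl ≈ 27 mL/min → bracket 15–34 mL/min.
55% of 100 mg = 55 mg

55 mg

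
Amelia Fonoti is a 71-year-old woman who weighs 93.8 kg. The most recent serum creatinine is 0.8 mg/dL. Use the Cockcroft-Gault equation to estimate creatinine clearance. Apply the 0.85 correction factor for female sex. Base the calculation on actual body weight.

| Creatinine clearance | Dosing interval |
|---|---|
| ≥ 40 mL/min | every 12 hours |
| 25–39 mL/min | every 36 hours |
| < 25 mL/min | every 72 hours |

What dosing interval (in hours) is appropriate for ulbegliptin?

CrCl = (140 − 71) × 93.8 / (72 × 0.8) × 0.85 = 6472.2 / 57.60 × 0.85 ≈ 95.5 mL/min
CrCl ≈ 96 mL/min → bracket ≥ 40 mL/min → every 12 hours.

every 12 hours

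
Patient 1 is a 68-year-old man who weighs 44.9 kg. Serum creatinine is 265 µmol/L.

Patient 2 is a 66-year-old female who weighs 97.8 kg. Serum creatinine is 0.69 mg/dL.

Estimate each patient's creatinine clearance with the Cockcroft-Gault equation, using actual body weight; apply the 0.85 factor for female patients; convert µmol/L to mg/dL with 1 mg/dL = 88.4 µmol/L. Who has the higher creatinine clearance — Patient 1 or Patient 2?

Patient 1: SCr = 265 / 88.4 = 2.998 mg/dL
Patient 1: CrCl = (140 − 68) × 44.9 / (72 × 2.998) = 3232.8 / 215.86 ≈ 15.0 mL/min
Patient 2: CrCl = (140 − 66) × 97.8 / (72 × 0.69) × 0.85 = 7237.2 / 49.68 × 0.85 ≈ 123.8 mL/min
15.0 vs 123.8 mL/min → Patient 2 is higher.

Patient 2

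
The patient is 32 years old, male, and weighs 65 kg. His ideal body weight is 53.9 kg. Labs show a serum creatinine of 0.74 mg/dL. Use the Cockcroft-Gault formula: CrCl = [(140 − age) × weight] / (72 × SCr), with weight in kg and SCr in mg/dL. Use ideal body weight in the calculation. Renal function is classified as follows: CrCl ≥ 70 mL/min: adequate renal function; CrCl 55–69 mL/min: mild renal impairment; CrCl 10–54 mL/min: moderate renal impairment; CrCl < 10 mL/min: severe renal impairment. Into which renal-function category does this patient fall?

CrCl = (140 − 32) × 53.9 / (72 × 0.74) = 5821.2 / 53.28 ≈ 109.3 mL/min
109 mL/min falls in the 'adequate renal function' range.

adequate renal function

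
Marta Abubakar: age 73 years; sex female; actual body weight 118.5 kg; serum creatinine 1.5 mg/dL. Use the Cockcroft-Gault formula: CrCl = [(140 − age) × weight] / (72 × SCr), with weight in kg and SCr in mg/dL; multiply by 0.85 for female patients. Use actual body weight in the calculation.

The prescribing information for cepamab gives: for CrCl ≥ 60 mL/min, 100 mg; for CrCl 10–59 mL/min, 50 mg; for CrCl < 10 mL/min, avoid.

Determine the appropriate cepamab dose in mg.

100 mg

CrCl = (140 − 73) × 118.5 / (72 × 1.5) × 0.85 = 7939.5 / 108.00 × 0.85 ≈ 62.5 mL/min
CrCl ≈ 62 mL/min → bracket ≥ 60 mL/min.
Dose for this bracket: 100 mg.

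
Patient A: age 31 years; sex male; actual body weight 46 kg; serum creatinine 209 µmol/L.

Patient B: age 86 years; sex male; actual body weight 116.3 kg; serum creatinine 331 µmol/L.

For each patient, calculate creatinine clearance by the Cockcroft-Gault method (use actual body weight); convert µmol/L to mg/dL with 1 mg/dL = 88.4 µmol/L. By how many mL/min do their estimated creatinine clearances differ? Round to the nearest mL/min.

Patient A: SCr = 209 / 88.4 = 2.364 mg/dL
Patient A: CrCl = (140 − 31) × 46 / (72 × 2.364) = 5014.0 / 170.21 ≈ 29.5 mL/min
Patient B: SCr = 331 / 88.4 = 3.744 mg/dL
Patient B: CrCl = (140 − 86) × 116.3 / (72 × 3.744) = 6280.2 / 269.57 ≈ 23.3 mL/min
|29.5 − 23.3| = 6.2 mL/min

6 mL/min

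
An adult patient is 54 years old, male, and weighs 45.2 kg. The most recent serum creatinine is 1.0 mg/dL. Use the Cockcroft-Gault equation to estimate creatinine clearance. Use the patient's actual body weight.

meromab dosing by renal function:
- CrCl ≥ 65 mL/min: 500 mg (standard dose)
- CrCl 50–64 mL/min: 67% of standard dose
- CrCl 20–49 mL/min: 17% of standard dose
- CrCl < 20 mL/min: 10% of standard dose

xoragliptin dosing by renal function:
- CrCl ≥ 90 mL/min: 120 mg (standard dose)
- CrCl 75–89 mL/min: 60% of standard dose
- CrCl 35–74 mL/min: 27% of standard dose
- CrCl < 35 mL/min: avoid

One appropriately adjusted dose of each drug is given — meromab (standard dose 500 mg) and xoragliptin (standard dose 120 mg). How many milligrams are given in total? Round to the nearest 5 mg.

365 mg

CrCl = (140 − 54) × 45.2 / (72 × 1) = 3887.2 / 72.00 ≈ 54.0 mL/min
CrCl ≈ 54 mL/min.
meromab: 50–64 mL/min → 67% of 500 mg = 335 mg.
xoragliptin: 35–74 mL/min → 27% of 120 mg = 32.4 mg.
Total = 335 + 32.4 = 367.4 mg.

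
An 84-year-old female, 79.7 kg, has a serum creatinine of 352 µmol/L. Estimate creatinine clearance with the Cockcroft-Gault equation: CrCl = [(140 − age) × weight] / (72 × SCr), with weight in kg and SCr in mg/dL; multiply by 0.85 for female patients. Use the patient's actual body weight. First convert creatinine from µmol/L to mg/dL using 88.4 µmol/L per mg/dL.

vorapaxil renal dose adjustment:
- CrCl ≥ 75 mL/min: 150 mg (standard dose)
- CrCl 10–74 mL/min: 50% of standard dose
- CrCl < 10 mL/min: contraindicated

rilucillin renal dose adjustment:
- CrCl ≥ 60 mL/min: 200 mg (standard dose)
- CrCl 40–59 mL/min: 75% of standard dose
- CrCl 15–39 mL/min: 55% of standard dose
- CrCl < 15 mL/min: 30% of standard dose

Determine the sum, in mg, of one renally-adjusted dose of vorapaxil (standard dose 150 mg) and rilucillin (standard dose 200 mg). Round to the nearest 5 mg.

SCr = 352 / 88.4 = 3.982 mg/dL
CrCl = (140 − 84) × 79.7 / (72 × 3.982) × 0.85 = 4463.2 / 286.70 × 0.85 ≈ 13.2 mL/min
CrCl ≈ 13 mL/min.
vorapaxil: 10–74 mL/min → 50% of 150 mg = 75 mg.
rilucillin: < 15 mL/min → 30% of 200 mg = 60 mg.
Total = 75 + 60 = 135 mg.

135 mg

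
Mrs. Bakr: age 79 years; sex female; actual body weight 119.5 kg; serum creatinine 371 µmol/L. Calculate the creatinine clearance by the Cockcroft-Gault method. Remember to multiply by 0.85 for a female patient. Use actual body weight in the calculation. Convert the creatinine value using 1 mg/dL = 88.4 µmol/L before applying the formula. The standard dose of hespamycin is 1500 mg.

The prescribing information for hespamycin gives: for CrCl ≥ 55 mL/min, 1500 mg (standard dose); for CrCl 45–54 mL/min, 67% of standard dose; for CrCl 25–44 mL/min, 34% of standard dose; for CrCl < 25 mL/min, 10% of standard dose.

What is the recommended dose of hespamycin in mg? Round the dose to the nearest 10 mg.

SCr = 371 / 88.4 = 4.197 mg/dL
CrCl = (140 − 79) × 119.5 / (72 × 4.197) × 0.85 = 7289.5 / 302.18 × 0.85 ≈ 20.5 mL/min
CrCl ≈ 21 mL/min → bracket < 25 mL/min.
10% of 1500 mg = 150 mg

150 mg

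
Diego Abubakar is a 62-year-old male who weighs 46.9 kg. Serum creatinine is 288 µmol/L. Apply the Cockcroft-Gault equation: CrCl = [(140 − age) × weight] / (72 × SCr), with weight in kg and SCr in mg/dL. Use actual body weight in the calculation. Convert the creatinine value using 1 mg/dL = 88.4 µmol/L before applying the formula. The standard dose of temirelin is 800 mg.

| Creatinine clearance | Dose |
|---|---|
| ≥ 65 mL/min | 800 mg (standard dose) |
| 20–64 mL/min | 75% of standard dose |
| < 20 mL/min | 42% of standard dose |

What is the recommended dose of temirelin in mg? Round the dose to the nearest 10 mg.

340 mg

SCr = 288 / 88.4 = 3.258 mg/dL
CrCl = (140 − 62) × 46.9 / (72 × 3.258) = 3658.2 / 234.58 ≈ 15.6 mL/min
CrCl ≈ 16 mL/min → bracket < 20 mL/min.
42% of 800 mg = 336 mg → 340 mg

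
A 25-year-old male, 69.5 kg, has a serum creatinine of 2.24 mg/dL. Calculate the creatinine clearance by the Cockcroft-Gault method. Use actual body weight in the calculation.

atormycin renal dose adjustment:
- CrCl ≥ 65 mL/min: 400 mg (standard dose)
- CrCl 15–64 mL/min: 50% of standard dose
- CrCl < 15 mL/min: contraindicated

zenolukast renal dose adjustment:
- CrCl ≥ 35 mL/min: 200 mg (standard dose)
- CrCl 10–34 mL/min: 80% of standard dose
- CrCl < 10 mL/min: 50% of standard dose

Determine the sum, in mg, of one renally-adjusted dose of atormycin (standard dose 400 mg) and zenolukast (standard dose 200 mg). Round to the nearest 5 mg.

400 mg

CrCl = (140 − 25) × 69.5 / (72 × 2.24) = 7992.5 / 161.28 ≈ 49.6 mL/min
CrCl ≈ 50 mL/min.
atormycin: 15–64 mL/min → 50% of 400 mg = 200 mg.
zenolukast: ≥ 35 mL/min → 100% of 200 mg = 200 mg.
Total = 200 + 200 = 400 mg.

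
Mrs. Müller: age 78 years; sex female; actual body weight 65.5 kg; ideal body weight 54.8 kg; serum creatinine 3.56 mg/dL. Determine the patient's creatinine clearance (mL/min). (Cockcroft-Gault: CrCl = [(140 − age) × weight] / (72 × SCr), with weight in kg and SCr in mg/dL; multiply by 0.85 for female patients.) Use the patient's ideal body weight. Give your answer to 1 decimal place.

CrCl = (140 − 78) × 54.8 / (72 × 3.56) × 0.85 = 3397.6 / 256.32 × 0.85 ≈ 11.3 mL/min

11.3 mL/min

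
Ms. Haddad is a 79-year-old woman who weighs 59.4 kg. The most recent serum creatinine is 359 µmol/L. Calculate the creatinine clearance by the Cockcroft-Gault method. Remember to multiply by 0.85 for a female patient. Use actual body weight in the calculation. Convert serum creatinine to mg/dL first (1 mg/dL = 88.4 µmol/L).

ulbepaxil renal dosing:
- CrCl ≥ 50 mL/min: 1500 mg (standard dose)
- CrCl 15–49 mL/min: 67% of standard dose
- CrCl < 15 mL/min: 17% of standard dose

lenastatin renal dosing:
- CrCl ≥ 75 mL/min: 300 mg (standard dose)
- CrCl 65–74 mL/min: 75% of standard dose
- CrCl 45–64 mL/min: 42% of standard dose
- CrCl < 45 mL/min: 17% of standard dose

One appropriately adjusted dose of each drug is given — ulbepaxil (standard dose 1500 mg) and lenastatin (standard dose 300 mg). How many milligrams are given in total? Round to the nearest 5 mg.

SCr = 359 / 88.4 = 4.061 mg/dL
CrCl = (140 − 79) × 59.4 / (72 × 4.061) × 0.85 = 3623.4 / 292.39 × 0.85 ≈ 10.5 mL/min
CrCl ≈ 11 mL/min.
ulbepaxil: < 15 mL/min → 17% of 1500 mg = 255 mg.
lenastatin: < 45 mL/min → 17% of 300 mg = 51 mg.
Total = 255 + 51 = 306 mg.

305 mg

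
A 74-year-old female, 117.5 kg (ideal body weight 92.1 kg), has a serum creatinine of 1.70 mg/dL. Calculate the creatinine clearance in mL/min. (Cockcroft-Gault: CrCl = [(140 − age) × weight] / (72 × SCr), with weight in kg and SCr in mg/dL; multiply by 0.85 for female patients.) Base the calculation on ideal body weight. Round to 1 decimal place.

CrCl = (140 − 74) × 92.1 / (72 × 1.7) × 0.85 = 6078.6 / 122.40 × 0.85 ≈ 42.2 mL/min

42.2 mL/min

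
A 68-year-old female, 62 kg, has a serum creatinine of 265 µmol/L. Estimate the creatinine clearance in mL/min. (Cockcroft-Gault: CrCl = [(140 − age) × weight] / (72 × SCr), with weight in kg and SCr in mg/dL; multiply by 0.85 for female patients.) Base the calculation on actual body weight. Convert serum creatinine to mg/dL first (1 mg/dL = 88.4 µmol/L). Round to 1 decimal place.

SCr = 265 / 88.4 = 2.998 mg/dL
CrCl = (140 − 68) × 62 / (72 × 2.998) × 0.85 = 4464.0 / 215.86 × 0.85 ≈ 17.6 mL/min

17.6 mL/min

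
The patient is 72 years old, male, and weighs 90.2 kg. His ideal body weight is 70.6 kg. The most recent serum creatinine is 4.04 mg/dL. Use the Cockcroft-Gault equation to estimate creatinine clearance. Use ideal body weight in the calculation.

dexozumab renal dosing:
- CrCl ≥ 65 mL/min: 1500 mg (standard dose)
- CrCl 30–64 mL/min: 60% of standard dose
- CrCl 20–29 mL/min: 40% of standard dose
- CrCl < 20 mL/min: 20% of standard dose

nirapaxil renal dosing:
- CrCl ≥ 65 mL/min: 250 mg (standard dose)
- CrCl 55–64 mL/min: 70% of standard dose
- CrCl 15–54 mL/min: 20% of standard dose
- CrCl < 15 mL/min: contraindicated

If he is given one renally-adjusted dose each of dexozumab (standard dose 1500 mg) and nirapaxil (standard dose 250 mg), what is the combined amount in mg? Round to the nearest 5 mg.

CrCl = (140 − 72) × 70.6 / (72 × 4.04) = 4800.8 / 290.88 ≈ 16.5 mL/min
CrCl ≈ 17 mL/min.
dexozumab: < 20 mL/min → 20% of 1500 mg = 300 mg.
nirapaxil: 15–54 mL/min → 20% of 250 mg = 50 mg.
Total = 300 + 50 = 350 mg.

350 mg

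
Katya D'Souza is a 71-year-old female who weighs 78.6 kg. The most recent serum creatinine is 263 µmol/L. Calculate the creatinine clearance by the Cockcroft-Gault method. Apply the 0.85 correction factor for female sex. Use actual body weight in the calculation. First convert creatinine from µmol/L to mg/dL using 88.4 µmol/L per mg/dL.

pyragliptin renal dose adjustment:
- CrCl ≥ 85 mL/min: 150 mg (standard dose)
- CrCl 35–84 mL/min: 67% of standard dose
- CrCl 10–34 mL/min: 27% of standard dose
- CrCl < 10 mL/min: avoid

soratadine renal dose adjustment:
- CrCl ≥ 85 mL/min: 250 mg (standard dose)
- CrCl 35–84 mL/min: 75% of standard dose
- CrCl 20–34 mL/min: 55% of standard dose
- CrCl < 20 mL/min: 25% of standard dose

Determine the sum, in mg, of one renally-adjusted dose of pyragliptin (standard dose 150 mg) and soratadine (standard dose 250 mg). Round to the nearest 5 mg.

SCr = 263 / 88.4 = 2.975 mg/dL
CrCl = (140 − 71) × 78.6 / (72 × 2.975) × 0.85 = 5423.4 / 214.20 × 0.85 ≈ 21.5 mL/min
CrCl ≈ 22 mL/min.
pyragliptin: 10–34 mL/min → 27% of 150 mg = 40.5 mg.
soratadine: 20–34 mL/min → 55% of 250 mg = 137.5 mg.
Total = 40.5 + 137.5 = 178 mg.

180 mg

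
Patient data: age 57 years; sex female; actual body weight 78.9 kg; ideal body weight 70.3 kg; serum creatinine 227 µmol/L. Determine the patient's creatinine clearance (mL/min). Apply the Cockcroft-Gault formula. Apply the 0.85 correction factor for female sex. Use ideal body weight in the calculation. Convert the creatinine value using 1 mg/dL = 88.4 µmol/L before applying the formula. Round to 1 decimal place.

26.8 mL/min

SCr = 227 / 88.4 = 2.568 mg/dL
CrCl = (140 − 57) × 70.3 / (72 × 2.568) × 0.85 = 5834.9 / 184.90 × 0.85 ≈ 26.8 mL/min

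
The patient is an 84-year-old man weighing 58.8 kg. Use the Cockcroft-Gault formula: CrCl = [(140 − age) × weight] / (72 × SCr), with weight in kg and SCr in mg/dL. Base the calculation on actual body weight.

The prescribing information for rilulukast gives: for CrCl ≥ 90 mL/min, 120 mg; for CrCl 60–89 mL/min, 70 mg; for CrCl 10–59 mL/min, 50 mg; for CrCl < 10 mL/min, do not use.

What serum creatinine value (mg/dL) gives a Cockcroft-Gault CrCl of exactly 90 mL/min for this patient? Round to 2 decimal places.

0.51 mg/dL

Standard dose requires CrCl ≥ 90 mL/min.
Set (140 − 84) × 58.8 / (72 × SCr) = 90
SCr = (140 − 84) × 58.8 / (72 × 90) = 0.508 mg/dL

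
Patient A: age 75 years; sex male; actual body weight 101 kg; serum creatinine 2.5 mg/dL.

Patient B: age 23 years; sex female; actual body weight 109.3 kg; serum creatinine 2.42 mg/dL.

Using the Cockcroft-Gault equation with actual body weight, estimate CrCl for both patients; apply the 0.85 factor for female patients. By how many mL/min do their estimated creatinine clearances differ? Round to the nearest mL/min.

Patient A: CrCl = (140 − 75) × 101 / (72 × 2.5) = 6565.0 / 180.00 ≈ 36.5 mL/min
Patient B: CrCl = (140 − 23) × 109.3 / (72 × 2.42) × 0.85 = 12788.1 / 174.24 × 0.85 ≈ 62.4 mL/min
|36.5 − 62.4| = 25.9 mL/min

26 mL/min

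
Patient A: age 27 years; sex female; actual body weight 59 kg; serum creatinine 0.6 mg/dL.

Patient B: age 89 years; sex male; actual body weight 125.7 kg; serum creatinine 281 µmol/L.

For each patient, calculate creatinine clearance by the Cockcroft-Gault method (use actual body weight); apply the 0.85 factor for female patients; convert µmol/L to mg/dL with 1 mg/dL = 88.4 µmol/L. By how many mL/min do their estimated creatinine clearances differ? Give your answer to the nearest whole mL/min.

103 mL/min

Patient A: CrCl = (140 − 27) × 59 / (72 × 0.6) × 0.85 = 6667.0 / 43.20 × 0.85 ≈ 131.2 mL/min
Patient B: SCr = 281 / 88.4 = 3.179 mg/dL
Patient B: CrCl = (140 − 89) × 125.7 / (72 × 3.179) = 6410.7 / 228.89 ≈ 28.0 mL/min
|131.2 − 28.0| = 103.2 mL/min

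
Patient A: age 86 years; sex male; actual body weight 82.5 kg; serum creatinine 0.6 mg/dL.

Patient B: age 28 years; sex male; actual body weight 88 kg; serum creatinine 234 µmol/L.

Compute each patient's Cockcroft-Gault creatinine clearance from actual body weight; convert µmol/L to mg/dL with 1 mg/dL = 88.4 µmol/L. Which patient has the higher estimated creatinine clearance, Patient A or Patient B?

Patient A: CrCl = (140 − 86) × 82.5 / (72 × 0.6) = 4455.0 / 43.20 ≈ 103.1 mL/min
Patient B: SCr = 234 / 88.4 = 2.647 mg/dL
Patient B: CrCl = (140 − 28) × 88 / (72 × 2.647) = 9856.0 / 190.58 ≈ 51.7 mL/min
103.1 vs 51.7 mL/min → Patient A is higher.

Patient A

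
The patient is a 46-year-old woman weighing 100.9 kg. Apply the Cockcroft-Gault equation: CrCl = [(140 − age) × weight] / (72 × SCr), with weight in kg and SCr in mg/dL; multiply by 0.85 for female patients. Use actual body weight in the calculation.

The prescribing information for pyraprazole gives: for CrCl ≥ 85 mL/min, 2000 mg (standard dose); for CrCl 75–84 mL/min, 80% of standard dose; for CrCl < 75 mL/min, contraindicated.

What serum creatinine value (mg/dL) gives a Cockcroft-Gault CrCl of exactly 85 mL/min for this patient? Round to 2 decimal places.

1.32 mg/dL

Standard dose requires CrCl ≥ 85 mL/min.
Set (140 − 46) × 100.9 × 0.85 / (72 × SCr) = 85
SCr = (140 − 46) × 100.9 × 0.85 / (72 × 85) = 1.317 mg/dL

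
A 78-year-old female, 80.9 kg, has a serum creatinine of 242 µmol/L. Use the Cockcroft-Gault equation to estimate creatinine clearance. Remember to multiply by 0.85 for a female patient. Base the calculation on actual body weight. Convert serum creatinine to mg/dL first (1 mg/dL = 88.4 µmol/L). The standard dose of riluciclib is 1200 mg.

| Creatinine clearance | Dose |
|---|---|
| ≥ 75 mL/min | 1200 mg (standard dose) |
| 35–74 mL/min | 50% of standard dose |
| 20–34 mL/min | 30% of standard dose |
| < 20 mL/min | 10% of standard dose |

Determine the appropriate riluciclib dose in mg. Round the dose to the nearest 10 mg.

360 mg

SCr = 242 / 88.4 = 2.738 mg/dL
CrCl = (140 − 78) × 80.9 / (72 × 2.738) × 0.85 = 5015.8 / 197.14 × 0.85 ≈ 21.6 mL/min
CrCl ≈ 22 mL/min → bracket 20–34 mL/min.
30% of 1200 mg = 360 mg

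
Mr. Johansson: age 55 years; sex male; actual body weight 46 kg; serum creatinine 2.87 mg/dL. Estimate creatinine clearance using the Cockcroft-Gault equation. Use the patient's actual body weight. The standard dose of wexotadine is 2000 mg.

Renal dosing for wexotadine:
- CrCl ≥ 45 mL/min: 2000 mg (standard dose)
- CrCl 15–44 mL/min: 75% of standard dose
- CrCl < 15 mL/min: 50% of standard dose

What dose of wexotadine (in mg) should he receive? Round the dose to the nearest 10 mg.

1500 mg

CrCl = (140 − 55) × 46 / (72 × 2.87) = 3910.0 / 206.64 ≈ 18.9 mL/min
CrCl ≈ 19 mL/min → bracket 15–44 mL/min.
75% of 2000 mg = 1500 mg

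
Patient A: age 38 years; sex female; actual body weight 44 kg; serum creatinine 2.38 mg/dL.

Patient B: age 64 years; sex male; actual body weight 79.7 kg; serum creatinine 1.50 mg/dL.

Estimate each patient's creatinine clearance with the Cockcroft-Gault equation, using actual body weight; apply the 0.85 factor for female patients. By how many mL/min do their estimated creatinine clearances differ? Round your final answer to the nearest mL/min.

34 mL/min

Patient A: CrCl = (140 − 38) × 44 / (72 × 2.38) × 0.85 = 4488.0 / 171.36 × 0.85 ≈ 22.3 mL/min
Patient B: CrCl = (140 − 64) × 79.7 / (72 × 1.5) = 6057.2 / 108.00 ≈ 56.1 mL/min
|22.3 − 56.1| = 33.8 mL/min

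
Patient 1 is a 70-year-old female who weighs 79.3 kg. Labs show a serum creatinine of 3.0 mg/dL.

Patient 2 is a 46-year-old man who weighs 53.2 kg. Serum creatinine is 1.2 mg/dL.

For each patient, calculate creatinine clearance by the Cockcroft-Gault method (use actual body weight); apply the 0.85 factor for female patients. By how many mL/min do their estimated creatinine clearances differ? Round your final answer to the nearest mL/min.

36 mL/min

Patient 1: CrCl = (140 − 70) × 79.3 / (72 × 3) × 0.85 = 5551.0 / 216.00 × 0.85 ≈ 21.8 mL/min
Patient 2: CrCl = (140 − 46) × 53.2 / (72 × 1.2) = 5000.8 / 86.40 ≈ 57.9 mL/min
|21.8 − 57.9| = 36.1 mL/min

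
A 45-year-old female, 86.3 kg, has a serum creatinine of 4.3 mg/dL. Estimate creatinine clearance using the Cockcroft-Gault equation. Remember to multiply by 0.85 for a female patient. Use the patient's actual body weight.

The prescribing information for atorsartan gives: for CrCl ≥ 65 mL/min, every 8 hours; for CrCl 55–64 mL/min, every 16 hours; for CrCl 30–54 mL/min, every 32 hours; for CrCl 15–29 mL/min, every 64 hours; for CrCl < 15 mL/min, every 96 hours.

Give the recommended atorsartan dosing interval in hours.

CrCl = (140 − 45) × 86.3 / (72 × 4.3) × 0.85 = 8198.5 / 309.60 × 0.85 ≈ 22.5 mL/min
CrCl ≈ 23 mL/min → bracket 15–29 mL/min → every 64 hours.

every 64 hours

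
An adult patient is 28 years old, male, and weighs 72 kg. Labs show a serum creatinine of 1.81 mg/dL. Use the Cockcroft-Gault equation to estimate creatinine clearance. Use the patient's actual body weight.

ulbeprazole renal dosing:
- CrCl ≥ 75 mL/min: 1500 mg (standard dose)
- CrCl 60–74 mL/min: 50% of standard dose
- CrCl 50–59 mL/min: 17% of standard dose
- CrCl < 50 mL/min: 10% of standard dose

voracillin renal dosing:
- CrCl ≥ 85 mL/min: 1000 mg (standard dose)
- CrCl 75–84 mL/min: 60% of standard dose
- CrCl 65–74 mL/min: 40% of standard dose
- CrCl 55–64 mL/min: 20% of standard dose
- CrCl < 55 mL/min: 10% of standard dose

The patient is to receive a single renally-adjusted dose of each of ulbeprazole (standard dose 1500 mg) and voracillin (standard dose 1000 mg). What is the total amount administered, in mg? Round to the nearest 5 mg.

CrCl = (140 − 28) × 72 / (72 × 1.81) = 8064.0 / 130.32 ≈ 61.9 mL/min
CrCl ≈ 62 mL/min.
ulbeprazole: 60–74 mL/min → 50% of 1500 mg = 750 mg.
voracillin: 55–64 mL/min → 20% of 1000 mg = 200 mg.
Total = 750 + 200 = 950 mg.

950 mg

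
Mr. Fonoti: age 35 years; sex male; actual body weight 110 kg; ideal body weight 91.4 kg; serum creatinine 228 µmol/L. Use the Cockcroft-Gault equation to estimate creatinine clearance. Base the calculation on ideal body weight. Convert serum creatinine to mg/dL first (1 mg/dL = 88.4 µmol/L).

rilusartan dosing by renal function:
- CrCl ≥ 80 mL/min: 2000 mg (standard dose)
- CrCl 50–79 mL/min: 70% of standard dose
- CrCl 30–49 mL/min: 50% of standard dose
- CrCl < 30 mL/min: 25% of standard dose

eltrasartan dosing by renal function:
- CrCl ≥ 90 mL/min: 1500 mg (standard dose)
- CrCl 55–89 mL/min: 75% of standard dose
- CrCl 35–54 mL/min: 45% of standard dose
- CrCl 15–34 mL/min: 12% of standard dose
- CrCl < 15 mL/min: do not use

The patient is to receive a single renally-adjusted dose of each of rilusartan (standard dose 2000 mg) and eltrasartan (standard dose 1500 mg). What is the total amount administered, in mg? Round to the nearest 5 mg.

2075 mg

SCr = 228 / 88.4 = 2.579 mg/dL
CrCl = (140 − 35) × 91.4 / (72 × 2.579) = 9597.0 / 185.69 ≈ 51.7 mL/min
CrCl ≈ 52 mL/min.
rilusartan: 50–79 mL/min → 70% of 2000 mg = 1400 mg.
eltrasartan: 35–54 mL/min → 45% of 1500 mg = 675 mg.
Total = 1400 + 675 = 2075 mg.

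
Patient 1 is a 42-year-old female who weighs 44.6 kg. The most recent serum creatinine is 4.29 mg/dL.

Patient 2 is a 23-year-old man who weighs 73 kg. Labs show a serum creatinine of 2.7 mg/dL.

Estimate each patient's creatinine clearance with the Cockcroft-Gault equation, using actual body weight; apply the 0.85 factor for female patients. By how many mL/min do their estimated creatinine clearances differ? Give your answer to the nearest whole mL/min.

Patient 1: CrCl = (140 − 42) × 44.6 / (72 × 4.29) × 0.85 = 4370.8 / 308.88 × 0.85 ≈ 12.0 mL/min
Patient 2: CrCl = (140 − 23) × 73 / (72 × 2.7) = 8541.0 / 194.40 ≈ 43.9 mL/min
|12.0 − 43.9| = 31.9 mL/min

32 mL/min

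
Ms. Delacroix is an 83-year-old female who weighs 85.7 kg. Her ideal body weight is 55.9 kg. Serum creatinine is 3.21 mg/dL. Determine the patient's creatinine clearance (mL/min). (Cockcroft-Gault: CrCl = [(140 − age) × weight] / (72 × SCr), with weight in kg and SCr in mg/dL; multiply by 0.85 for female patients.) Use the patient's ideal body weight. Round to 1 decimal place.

CrCl = (140 − 83) × 55.9 / (72 × 3.21) × 0.85 = 3186.3 / 231.12 × 0.85 ≈ 11.7 mL/min

11.7 mL/min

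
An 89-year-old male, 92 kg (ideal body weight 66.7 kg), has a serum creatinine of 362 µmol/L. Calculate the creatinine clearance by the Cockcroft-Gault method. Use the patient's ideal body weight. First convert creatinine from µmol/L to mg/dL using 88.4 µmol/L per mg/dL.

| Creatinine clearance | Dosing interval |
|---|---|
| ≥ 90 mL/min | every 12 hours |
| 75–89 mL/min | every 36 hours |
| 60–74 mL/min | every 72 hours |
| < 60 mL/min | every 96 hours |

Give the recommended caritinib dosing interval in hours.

every 96 hours

SCr = 362 / 88.4 = 4.095 mg/dL
CrCl = (140 − 89) × 66.7 / (72 × 4.095) = 3401.7 / 294.84 ≈ 11.5 mL/min
CrCl ≈ 12 mL/min → bracket < 60 mL/min → every 96 hours.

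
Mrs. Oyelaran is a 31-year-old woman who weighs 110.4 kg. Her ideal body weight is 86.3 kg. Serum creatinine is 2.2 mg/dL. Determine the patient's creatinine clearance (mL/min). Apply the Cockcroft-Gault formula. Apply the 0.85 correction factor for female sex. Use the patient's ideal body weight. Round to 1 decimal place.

50.5 mL/min

CrCl = (140 − 31) × 86.3 / (72 × 2.2) × 0.85 = 9406.7 / 158.40 × 0.85 ≈ 50.5 mL/min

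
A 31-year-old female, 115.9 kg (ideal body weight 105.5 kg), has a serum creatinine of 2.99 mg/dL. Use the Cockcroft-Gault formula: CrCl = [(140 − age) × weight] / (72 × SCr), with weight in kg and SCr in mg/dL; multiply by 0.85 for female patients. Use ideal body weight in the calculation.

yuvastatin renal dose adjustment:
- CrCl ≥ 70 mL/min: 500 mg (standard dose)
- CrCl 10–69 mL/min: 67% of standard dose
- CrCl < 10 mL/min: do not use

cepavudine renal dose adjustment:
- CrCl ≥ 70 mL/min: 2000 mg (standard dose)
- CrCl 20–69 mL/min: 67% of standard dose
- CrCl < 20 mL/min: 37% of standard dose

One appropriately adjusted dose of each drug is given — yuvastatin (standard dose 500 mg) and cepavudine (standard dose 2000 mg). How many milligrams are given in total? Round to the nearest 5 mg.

CrCl = (140 − 31) × 105.5 / (72 × 2.99) × 0.85 = 11499.5 / 215.28 × 0.85 ≈ 45.4 mL/min
CrCl ≈ 45 mL/min.
yuvastatin: 10–69 mL/min → 67% of 500 mg = 335 mg.
cepavudine: 20–69 mL/min → 67% of 2000 mg = 1340 mg.
Total = 335 + 1340 = 1675 mg.

1675 mg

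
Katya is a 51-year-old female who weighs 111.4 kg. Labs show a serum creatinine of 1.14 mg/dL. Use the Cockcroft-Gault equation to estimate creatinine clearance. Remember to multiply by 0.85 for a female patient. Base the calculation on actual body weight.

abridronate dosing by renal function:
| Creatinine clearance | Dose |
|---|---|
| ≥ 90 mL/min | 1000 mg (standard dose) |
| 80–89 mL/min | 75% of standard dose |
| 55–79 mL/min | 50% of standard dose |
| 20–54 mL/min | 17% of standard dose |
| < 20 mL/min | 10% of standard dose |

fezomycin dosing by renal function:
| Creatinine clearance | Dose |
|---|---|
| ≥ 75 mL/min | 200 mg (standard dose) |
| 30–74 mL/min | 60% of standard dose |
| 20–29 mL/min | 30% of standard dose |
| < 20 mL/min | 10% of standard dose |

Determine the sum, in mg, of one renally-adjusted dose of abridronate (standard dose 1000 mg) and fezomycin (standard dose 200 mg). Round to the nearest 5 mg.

1200 mg

CrCl = (140 − 51) × 111.4 / (72 × 1.14) × 0.85 = 9914.6 / 82.08 × 0.85 ≈ 102.7 mL/min
CrCl ≈ 103 mL/min.
abridronate: ≥ 90 mL/min → 100% of 1000 mg = 1000 mg.
fezomycin: ≥ 75 mL/min → 100% of 200 mg = 200 mg.
Total = 1000 + 200 = 1200 mg.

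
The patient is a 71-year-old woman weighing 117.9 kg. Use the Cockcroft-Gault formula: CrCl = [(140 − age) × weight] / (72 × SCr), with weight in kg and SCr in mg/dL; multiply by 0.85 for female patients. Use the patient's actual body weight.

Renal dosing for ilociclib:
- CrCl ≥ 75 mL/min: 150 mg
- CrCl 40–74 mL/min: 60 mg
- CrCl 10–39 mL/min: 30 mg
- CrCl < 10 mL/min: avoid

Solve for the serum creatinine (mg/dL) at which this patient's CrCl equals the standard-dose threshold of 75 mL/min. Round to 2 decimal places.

1.28 mg/dL

Standard dose requires CrCl ≥ 75 mL/min.
Set (140 − 71) × 117.9 × 0.85 / (72 × SCr) = 75
SCr = (140 − 71) × 117.9 × 0.85 / (72 × 75) = 1.281 mg/dL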